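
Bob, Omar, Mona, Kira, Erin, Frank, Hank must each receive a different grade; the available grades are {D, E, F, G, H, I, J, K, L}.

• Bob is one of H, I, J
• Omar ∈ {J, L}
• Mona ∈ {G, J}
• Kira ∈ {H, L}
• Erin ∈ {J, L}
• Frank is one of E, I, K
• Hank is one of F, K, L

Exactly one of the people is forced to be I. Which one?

Bob

Omar and Erin share exactly the 2 values {J, L}; by pigeonhole those values go to them, so strike J, L from Bob, Mona, Kira, Hank.
That leaves Mona = G.
Kira must be H (only option left). Eliminate H elsewhere: Bob.
So I goes to Bob.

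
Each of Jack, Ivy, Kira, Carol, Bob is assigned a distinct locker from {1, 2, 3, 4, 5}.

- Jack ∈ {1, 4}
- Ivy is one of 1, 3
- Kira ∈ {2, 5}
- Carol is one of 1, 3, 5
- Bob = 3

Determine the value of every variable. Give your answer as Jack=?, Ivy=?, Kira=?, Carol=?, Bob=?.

Jack=4, Ivy=1, Kira=2, Carol=5, Bob=3

Bob has just one choice, so Bob = 3. Strike 3 from Ivy, Carol.
That leaves Ivy = 1. So Jack, Carol can't be 1.
Carol must be 5 (only option left). So Kira can't be 5.
Jack has just one choice, so Jack = 4.
Kira must be 2 (only option left).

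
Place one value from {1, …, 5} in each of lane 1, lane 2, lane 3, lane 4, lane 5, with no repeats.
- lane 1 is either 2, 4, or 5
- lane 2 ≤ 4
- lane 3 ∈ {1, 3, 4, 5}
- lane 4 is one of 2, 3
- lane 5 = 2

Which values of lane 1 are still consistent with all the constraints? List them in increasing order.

4, 5

lane 5 has just one choice, so lane 5 = 2. Eliminate 2 elsewhere: lane 1, lane 2, lane 4.
lane 4 has just one choice, so lane 4 = 3. Remove 3 from lane 2, lane 3.
No further eliminations apply; lane 1 can still be any of 4, 5.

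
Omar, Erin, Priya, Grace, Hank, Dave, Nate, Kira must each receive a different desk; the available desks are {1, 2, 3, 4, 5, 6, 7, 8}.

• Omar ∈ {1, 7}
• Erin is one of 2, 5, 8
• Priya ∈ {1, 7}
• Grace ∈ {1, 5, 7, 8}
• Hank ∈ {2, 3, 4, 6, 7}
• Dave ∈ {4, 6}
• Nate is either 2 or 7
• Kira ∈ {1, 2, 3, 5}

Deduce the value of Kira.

Omar and Priya between them cover only {1, 7} — a naked pair. Remove those values from Grace, Hank, Nate, Kira.
Nate has just one choice, so Nate = 2. So Erin, Hank, Kira can't be 2.
Erin and Grace between them cover only {5, 8} — a naked pair. Remove those values from Kira.
So Kira = 3.

3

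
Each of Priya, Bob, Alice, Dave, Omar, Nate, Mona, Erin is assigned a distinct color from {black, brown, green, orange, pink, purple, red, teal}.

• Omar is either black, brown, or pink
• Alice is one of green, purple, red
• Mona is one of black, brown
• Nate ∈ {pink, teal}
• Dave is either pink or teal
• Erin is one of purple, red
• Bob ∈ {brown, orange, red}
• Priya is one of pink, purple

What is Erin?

red

The 8 variables draw from only 8 values {black, brown, green, orange, pink, purple, red, teal}, so each is used; only Alice can be green, hence Alice = green.
Among the 7 still-open variables, orange fits only Bob (and all 7 values in {black, brown, orange, pink, purple, red, teal} must be used), so Bob = orange.
The 6 still-open variables together cover exactly {black, brown, pink, purple, red, teal} — 6 values for 6 variables — and red appears only in Erin's list, so Erin = red.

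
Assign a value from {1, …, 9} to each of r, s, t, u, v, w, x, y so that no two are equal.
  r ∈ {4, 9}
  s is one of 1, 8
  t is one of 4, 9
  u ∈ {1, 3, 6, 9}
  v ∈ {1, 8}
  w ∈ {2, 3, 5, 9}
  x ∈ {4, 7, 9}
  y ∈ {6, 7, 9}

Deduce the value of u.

3

r and t between them cover only {4, 9} — a naked pair. Remove those values from u, w, x, y.
That leaves x = 7. So y can't be 7.
y has just one choice, so y = 6. Eliminate 6 elsewhere: u.
The 2 variables s and v are confined to {1, 8}, which locks those values in; drop them from u.
So u = 3.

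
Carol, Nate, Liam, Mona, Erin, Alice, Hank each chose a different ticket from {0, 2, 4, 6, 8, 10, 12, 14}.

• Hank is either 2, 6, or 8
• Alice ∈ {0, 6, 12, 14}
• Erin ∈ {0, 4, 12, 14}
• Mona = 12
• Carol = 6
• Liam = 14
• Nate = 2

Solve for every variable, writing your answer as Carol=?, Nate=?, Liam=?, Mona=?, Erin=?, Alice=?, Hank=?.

Carol has just one choice, so Carol = 6. Remove 6 from Alice, Hank.
Nate must be 2 (only option left). Remove 2 from Hank.
Liam's domain is down to {14}, so Liam = 14. Eliminate 14 elsewhere: Erin, Alice.
Mona's domain is down to {12}, so Mona = 12. Remove 12 from Erin, Alice.
Alice's domain is down to {0}, so Alice = 0. So Erin can't be 0.
Hank has just one choice, so Hank = 8.
Erin's domain is down to {4}, so Erin = 4.

Carol=6, Nate=2, Liam=14, Mona=12, Erin=4, Alice=0, Hank=8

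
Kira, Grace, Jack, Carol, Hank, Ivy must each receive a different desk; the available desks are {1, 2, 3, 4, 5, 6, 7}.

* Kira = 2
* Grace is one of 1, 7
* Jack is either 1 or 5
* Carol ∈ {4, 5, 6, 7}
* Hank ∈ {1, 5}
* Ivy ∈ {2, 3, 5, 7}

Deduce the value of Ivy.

3

Kira's domain is down to {2}, so Kira = 2. Strike 2 from Ivy.
The 2 variables Jack and Hank are confined to {1, 5}, which locks those values in; drop them from Grace, Carol, Ivy.
Grace's domain is down to {7}, so Grace = 7. So Carol, Ivy can't be 7.
So Ivy = 3.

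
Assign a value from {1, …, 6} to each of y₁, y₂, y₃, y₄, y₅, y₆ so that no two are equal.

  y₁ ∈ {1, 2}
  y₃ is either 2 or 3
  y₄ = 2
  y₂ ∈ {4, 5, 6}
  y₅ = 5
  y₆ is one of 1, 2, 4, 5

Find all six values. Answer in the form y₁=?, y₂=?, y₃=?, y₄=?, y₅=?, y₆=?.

y₄'s domain is down to {2}, so y₄ = 2. Strike 2 from y₁, y₃, y₆.
y₅'s domain is down to {5}, so y₅ = 5. So y₂, y₆ can't be 5.
y₁'s domain is down to {1}, so y₁ = 1. Strike 1 from y₆.
y₃ must be 3 (only option left).
y₆'s domain is down to {4}, so y₆ = 4. Eliminate 4 elsewhere: y₂.
That leaves y₂ = 6.

y₁=1, y₂=6, y₃=3, y₄=2, y₅=5, y₆=4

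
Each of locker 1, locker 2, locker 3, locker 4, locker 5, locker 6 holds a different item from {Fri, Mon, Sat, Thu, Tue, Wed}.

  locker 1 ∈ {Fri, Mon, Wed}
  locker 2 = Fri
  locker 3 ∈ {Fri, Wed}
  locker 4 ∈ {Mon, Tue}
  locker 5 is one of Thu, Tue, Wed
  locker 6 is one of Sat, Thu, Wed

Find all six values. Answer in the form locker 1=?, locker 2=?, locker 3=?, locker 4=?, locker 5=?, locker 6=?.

locker 2 must be Fri (only option left). Remove Fri from locker 1, locker 3.
locker 3 has just one choice, so locker 3 = Wed. Strike Wed from locker 1, locker 5, locker 6.
locker 1 has just one choice, so locker 1 = Mon. Strike Mon from locker 4.
locker 4 must be Tue (only option left). So locker 5 can't be Tue.
That leaves locker 5 = Thu. Strike Thu from locker 6.
That leaves locker 6 = Sat.

locker 1=Mon, locker 2=Fri, locker 3=Wed, locker 4=Tue, locker 5=Thu, locker 6=Sat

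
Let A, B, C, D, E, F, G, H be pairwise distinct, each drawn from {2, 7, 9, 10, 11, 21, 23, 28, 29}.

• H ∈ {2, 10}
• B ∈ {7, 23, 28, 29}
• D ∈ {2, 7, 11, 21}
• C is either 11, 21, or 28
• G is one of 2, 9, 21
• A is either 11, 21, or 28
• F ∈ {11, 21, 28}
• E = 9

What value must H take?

E must be 9 (only option left). So G can't be 9.
A, C, F between them cover only {11, 21, 28} — a naked triple. Remove those values from B, D, G.
That leaves G = 2. Strike 2 from D, H.
So H = 10.

10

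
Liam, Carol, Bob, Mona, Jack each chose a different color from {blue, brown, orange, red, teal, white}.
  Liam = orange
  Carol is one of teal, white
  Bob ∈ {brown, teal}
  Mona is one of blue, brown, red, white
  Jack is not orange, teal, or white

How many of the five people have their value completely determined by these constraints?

Liam's domain is down to {orange}, so Liam = orange.
Determined: Liam=orange. The other people each still have more than one consistent value. That makes 1.

1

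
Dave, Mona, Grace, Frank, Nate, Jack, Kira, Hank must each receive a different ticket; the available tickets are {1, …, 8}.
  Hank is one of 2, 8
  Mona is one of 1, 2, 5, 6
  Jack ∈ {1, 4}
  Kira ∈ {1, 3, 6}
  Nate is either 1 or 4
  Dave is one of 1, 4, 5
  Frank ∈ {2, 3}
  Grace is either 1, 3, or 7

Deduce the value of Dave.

Among the 8 variables, 7 fits only Grace (and all 8 values in {1, 2, 3, 4, 5, 6, 7, 8} must be used), so Grace = 7.
The 7 still-open variables draw from only 7 values {1, 2, 3, 4, 5, 6, 8}, so each is used; only Hank can be 8, hence Hank = 8.
Nate and Jack between them cover only {1, 4} — a naked pair. Remove those values from Dave, Mona, Kira.
So Dave = 5.

5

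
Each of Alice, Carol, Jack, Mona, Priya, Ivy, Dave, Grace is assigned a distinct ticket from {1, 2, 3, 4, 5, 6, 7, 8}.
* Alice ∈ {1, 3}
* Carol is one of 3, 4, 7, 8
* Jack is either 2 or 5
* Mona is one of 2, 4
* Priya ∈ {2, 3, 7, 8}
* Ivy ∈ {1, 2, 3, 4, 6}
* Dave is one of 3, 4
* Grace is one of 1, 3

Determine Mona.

2

The 8 variables together cover exactly {1, 2, 3, 4, 5, 6, 7, 8} — 8 values for 8 variables — and 5 appears only in Jack's list, so Jack = 5.
Among the 7 still-open variables, 6 fits only Ivy (and all 7 values in {1, 2, 3, 4, 6, 7, 8} must be used), so Ivy = 6.
Alice and Grace share exactly the 2 values {1, 3}; by pigeonhole those values go to them, so strike 1, 3 from Carol, Priya, Dave.
Dave must be 4 (only option left). Eliminate 4 elsewhere: Carol, Mona.
So Mona = 2.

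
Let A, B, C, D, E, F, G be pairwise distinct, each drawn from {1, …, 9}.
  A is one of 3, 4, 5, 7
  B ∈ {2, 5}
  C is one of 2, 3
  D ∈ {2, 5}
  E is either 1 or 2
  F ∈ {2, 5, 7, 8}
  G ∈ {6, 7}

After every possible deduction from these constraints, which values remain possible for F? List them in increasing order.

7, 8

The 2 variables B and D are confined to {2, 5}, which locks those values in; drop them from A, C, E, F.
C has just one choice, so C = 3. Remove 3 from A.
That leaves E = 1.
No further eliminations apply; F can still be any of 7, 8.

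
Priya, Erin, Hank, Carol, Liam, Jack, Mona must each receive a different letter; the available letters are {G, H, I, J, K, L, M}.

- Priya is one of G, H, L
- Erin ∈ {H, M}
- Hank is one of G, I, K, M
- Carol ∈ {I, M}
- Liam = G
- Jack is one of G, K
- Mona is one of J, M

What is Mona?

J

Liam has just one choice, so Liam = G. Remove G from Priya, Hank, Jack.
Jack must be K (only option left). Remove K from Hank.
The 5 still-open variables together cover exactly {H, I, J, L, M} — 5 values for 5 variables — and J appears only in Mona's list, so Mona = J.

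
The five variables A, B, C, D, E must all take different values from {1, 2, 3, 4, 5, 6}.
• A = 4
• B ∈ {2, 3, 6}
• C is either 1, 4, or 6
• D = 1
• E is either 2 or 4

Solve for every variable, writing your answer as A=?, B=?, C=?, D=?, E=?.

A's domain is down to {4}, so A = 4. So C, E can't be 4.
D has just one choice, so D = 1. Strike 1 from C.
That leaves E = 2. Strike 2 from B.
That leaves C = 6. Strike 6 from B.
That leaves B = 3.

A=4, B=3, C=6, D=1, E=2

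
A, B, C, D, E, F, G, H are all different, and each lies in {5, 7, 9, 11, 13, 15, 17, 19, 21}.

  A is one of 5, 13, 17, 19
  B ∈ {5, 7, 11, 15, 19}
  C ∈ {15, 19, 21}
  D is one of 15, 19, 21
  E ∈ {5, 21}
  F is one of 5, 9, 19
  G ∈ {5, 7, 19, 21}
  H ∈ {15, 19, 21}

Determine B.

C, D, H share exactly the 3 values {15, 19, 21}; by pigeonhole those values go to them, so strike 15, 19, 21 from A, B, E, F, G.
E's domain is down to {5}, so E = 5. Remove 5 from A, B, F, G.
That leaves F = 9.
G has just one choice, so G = 7. Remove 7 from B.
So B = 11.

11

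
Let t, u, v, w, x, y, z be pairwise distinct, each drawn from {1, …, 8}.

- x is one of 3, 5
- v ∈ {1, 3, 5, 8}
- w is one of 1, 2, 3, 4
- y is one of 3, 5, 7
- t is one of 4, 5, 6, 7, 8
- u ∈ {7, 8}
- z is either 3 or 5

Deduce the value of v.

1

x and z between them cover only {3, 5} — a naked pair. Remove those values from t, v, w, y.
That leaves y = 7. So t, u can't be 7.
u has just one choice, so u = 8. Remove 8 from t, v.
So v = 1.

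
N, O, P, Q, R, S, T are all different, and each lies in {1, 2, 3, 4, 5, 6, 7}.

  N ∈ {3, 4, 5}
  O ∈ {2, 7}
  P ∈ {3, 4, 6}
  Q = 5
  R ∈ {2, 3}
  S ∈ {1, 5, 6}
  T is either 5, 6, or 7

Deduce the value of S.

1

Q has just one choice, so Q = 5. So N, S, T can't be 5.
The 6 still-open variables together cover exactly {1, 2, 3, 4, 6, 7} — 6 values for 6 variables — and 1 appears only in S's list, so S = 1.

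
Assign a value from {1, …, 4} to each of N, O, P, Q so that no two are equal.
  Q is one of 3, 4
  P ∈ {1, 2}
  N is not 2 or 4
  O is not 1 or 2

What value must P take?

2

The 4 variables together cover exactly {1, 2, 3, 4} — 4 values for 4 variables — and 2 appears only in P's list, so P = 2.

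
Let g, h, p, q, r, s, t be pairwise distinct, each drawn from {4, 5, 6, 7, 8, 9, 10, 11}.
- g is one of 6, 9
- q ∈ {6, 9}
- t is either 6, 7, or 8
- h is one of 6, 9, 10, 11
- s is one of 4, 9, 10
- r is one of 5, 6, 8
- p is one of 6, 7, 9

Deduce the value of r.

The 2 variables g and q are confined to {6, 9}, which locks those values in; drop them from h, p, r, s, t.
p's domain is down to {7}, so p = 7. Remove 7 from t.
t must be 8 (only option left). Remove 8 from r.
So r = 5.

5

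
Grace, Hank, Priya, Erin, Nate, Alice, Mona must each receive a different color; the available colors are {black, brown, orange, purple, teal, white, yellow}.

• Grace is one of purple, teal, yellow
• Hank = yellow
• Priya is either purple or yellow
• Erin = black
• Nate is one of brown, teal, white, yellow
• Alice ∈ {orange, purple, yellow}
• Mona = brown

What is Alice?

Hank's domain is down to {yellow}, so Hank = yellow. Eliminate yellow elsewhere: Grace, Priya, Nate, Alice.
That leaves Priya = purple. Strike purple from Grace, Alice.
So Alice = orange.

orange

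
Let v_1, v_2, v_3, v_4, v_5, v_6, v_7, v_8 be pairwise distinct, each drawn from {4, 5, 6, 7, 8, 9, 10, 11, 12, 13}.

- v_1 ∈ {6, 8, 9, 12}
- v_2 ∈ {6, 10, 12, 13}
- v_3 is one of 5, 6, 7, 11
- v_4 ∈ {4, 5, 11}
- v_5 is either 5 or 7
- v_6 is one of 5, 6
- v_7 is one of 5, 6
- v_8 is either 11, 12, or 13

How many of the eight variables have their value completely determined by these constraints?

v_6 and v_7 share exactly the 2 values {5, 6}; by pigeonhole those values go to them, so strike 5, 6 from v_1, v_2, v_3, v_4, v_5.
That leaves v_5 = 7. So v_3 can't be 7.
v_3 has just one choice, so v_3 = 11. Remove 11 from v_4, v_8.
v_4 has just one choice, so v_4 = 4.
Determined: v_3=11, v_4=4, v_5=7. The other variables each still have more than one consistent value. That makes 3.

3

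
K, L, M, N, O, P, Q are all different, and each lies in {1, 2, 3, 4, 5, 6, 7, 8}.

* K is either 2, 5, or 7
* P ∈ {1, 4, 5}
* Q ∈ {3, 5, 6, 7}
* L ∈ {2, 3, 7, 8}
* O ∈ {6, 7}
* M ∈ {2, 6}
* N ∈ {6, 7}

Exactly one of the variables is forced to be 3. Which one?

Q

N and O between them cover only {6, 7} — a naked pair. Remove those values from K, L, M, Q.
M has just one choice, so M = 2. Remove 2 from K, L.
K's domain is down to {5}, so K = 5. Eliminate 5 elsewhere: P, Q.
So 3 goes to Q.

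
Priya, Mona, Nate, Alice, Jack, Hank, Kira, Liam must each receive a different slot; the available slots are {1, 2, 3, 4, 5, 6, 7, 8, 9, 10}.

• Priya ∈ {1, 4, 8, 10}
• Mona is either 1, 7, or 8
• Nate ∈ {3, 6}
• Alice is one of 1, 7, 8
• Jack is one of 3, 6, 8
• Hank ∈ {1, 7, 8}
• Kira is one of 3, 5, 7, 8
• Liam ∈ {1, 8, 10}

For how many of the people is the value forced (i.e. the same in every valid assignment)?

Among the 8 variables, 4 fits only Priya (and all 8 values in {1, 3, 4, 5, 6, 7, 8, 10} must be used), so Priya = 4.
The 7 still-open variables together cover exactly {1, 3, 5, 6, 7, 8, 10} — 7 values for 7 variables — and 5 appears only in Kira's list, so Kira = 5.
Among the 6 still-open variables, 10 fits only Liam (and all 6 values in {1, 3, 6, 7, 8, 10} must be used), so Liam = 10.
Mona, Alice, Hank share exactly the 3 values {1, 7, 8}; by pigeonhole those values go to them, so strike 1, 7, 8 from Jack.
Determined: Priya=4, Kira=5, Liam=10. The other people each still have more than one consistent value. That makes 3.

3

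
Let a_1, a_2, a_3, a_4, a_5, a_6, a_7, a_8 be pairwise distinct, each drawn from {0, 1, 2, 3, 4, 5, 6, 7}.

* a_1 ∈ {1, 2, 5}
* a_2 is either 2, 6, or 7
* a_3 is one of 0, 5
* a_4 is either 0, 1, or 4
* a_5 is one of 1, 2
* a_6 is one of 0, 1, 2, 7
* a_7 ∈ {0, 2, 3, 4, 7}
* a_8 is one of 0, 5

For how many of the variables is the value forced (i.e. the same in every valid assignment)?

4

The 8 variables together cover exactly {0, 1, 2, 3, 4, 5, 6, 7} — 8 values for 8 variables — and 3 appears only in a_7's list, so a_7 = 3.
The 7 still-open variables together cover exactly {0, 1, 2, 4, 5, 6, 7} — 7 values for 7 variables — and 4 appears only in a_4's list, so a_4 = 4.
The 6 still-open variables draw from only 6 values {0, 1, 2, 5, 6, 7}, so each is used; only a_2 can be 6, hence a_2 = 6.
Among the 5 still-open variables, 7 fits only a_6 (and all 5 values in {0, 1, 2, 5, 7} must be used), so a_6 = 7.
a_3 and a_8 share exactly the 2 values {0, 5}; by pigeonhole those values go to them, so strike 0, 5 from a_1.
Determined: a_2=6, a_4=4, a_6=7, a_7=3. The other variables each still have more than one consistent value. That makes 4.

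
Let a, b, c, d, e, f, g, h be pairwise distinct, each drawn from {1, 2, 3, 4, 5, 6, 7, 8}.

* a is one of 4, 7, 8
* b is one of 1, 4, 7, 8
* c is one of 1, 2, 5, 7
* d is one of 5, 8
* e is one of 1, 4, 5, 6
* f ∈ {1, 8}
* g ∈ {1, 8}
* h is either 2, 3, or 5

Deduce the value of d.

The 8 variables together cover exactly {1, 2, 3, 4, 5, 6, 7, 8} — 8 values for 8 variables — and 3 appears only in h's list, so h = 3.
The 7 still-open variables together cover exactly {1, 2, 4, 5, 6, 7, 8} — 7 values for 7 variables — and 2 appears only in c's list, so c = 2.
Among the 6 still-open variables, 6 fits only e (and all 6 values in {1, 4, 5, 6, 7, 8} must be used), so e = 6.
The 5 still-open variables together cover exactly {1, 4, 5, 7, 8} — 5 values for 5 variables — and 5 appears only in d's list, so d = 5.

5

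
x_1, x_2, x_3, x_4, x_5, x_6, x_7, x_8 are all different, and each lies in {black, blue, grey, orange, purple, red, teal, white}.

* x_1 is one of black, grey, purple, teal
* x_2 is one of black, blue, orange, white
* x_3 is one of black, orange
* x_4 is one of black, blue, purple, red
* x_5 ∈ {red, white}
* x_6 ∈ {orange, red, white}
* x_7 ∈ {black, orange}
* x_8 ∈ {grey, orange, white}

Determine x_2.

blue

The 8 variables together cover exactly {black, blue, grey, orange, purple, red, teal, white} — 8 values for 8 variables — and teal appears only in x_1's list, so x_1 = teal.
The 7 still-open variables together cover exactly {black, blue, grey, orange, purple, red, white} — 7 values for 7 variables — and grey appears only in x_8's list, so x_8 = grey.
The 6 still-open variables together cover exactly {black, blue, orange, purple, red, white} — 6 values for 6 variables — and purple appears only in x_4's list, so x_4 = purple.
The 5 still-open variables together cover exactly {black, blue, orange, red, white} — 5 values for 5 variables — and blue appears only in x_2's list, so x_2 = blue.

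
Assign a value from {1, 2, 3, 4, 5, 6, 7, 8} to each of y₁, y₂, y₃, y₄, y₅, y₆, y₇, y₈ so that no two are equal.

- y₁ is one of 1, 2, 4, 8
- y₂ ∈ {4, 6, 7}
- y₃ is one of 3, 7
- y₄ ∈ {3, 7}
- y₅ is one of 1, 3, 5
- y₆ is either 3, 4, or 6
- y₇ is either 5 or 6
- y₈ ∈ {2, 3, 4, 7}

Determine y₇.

5

The 8 variables together cover exactly {1, 2, 3, 4, 5, 6, 7, 8} — 8 values for 8 variables — and 8 appears only in y₁'s list, so y₁ = 8.
The 7 still-open variables together cover exactly {1, 2, 3, 4, 5, 6, 7} — 7 values for 7 variables — and 1 appears only in y₅'s list, so y₅ = 1.
Among the 6 still-open variables, 2 fits only y₈ (and all 6 values in {2, 3, 4, 5, 6, 7} must be used), so y₈ = 2.
The 5 still-open variables together cover exactly {3, 4, 5, 6, 7} — 5 values for 5 variables — and 5 appears only in y₇'s list, so y₇ = 5.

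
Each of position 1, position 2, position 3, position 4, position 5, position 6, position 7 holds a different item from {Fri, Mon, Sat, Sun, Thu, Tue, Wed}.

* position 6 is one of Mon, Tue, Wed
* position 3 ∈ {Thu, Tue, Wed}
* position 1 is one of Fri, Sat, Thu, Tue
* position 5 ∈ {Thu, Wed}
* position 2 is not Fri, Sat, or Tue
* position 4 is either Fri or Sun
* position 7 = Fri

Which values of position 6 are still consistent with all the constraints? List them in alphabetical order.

Mon, Tue, Wed

position 7's domain is down to {Fri}, so position 7 = Fri. So position 1, position 4 can't be Fri.
position 4's domain is down to {Sun}, so position 4 = Sun. So position 2 can't be Sun.
Among the 5 still-open variables, Sat fits only position 1 (and all 5 values in {Mon, Sat, Thu, Tue, Wed} must be used), so position 1 = Sat.
No further eliminations apply; position 6 can still be any of Mon, Tue, Wed.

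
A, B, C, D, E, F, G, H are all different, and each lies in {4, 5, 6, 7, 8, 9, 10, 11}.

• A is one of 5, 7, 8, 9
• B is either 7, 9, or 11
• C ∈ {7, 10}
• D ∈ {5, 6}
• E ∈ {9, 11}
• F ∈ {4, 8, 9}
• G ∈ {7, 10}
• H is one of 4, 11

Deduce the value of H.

The 8 variables together cover exactly {4, 5, 6, 7, 8, 9, 10, 11} — 8 values for 8 variables — and 6 appears only in D's list, so D = 6.
Among the 7 still-open variables, 5 fits only A (and all 7 values in {4, 5, 7, 8, 9, 10, 11} must be used), so A = 5.
Among the 6 still-open variables, 8 fits only F (and all 6 values in {4, 7, 8, 9, 10, 11} must be used), so F = 8.
Among the 5 still-open variables, 4 fits only H (and all 5 values in {4, 7, 9, 10, 11} must be used), so H = 4.

4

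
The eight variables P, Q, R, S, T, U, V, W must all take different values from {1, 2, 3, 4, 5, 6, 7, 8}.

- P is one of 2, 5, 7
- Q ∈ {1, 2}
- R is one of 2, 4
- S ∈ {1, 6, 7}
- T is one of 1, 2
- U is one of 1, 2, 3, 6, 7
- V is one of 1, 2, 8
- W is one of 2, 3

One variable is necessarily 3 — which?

W

Among the 8 variables, 4 fits only R (and all 8 values in {1, 2, 3, 4, 5, 6, 7, 8} must be used), so R = 4.
The 7 still-open variables draw from only 7 values {1, 2, 3, 5, 6, 7, 8}, so each is used; only P can be 5, hence P = 5.
The 6 still-open variables together cover exactly {1, 2, 3, 6, 7, 8} — 6 values for 6 variables — and 8 appears only in V's list, so V = 8.
The 2 variables Q and T are confined to {1, 2}, which locks those values in; drop them from S, U, W.
So 3 goes to W.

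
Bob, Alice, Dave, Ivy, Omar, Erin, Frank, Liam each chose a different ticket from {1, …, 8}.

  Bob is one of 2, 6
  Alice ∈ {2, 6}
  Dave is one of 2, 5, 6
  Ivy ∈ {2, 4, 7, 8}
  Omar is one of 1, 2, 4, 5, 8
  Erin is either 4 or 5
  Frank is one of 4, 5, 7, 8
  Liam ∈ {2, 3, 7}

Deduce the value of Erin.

4

Among the 8 variables, 1 fits only Omar (and all 8 values in {1, 2, 3, 4, 5, 6, 7, 8} must be used), so Omar = 1.
The 7 still-open variables draw from only 7 values {2, 3, 4, 5, 6, 7, 8}, so each is used; only Liam can be 3, hence Liam = 3.
Bob and Alice share exactly the 2 values {2, 6}; by pigeonhole those values go to them, so strike 2, 6 from Dave, Ivy.
Dave has just one choice, so Dave = 5. Remove 5 from Erin, Frank.
So Erin = 4.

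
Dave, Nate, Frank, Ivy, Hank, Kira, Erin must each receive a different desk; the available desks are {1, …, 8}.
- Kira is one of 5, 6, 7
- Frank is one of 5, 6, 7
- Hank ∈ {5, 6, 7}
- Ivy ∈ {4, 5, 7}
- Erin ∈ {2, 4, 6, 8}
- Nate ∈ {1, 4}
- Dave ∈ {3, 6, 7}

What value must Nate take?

1

Frank, Hank, Kira between them cover only {5, 6, 7} — a naked triple. Remove those values from Dave, Ivy, Erin.
That leaves Dave = 3.
That leaves Ivy = 4. Remove 4 from Nate, Erin.
So Nate = 1.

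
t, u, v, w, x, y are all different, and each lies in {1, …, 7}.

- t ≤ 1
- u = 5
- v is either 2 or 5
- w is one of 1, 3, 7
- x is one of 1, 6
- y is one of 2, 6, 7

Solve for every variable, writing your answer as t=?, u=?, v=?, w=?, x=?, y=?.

t must be 1 (only option left). Strike 1 from w, x.
u has just one choice, so u = 5. So v can't be 5.
v's domain is down to {2}, so v = 2. Strike 2 from y.
That leaves x = 6. Eliminate 6 elsewhere: y.
y's domain is down to {7}, so y = 7. Eliminate 7 elsewhere: w.
That leaves w = 3.

t=1, u=5, v=2, w=3, x=6, y=7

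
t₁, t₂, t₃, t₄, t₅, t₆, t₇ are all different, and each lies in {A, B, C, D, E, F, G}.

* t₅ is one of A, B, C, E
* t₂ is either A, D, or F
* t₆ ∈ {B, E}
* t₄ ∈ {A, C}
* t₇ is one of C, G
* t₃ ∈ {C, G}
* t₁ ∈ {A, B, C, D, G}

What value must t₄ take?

The 7 variables draw from only 7 values {A, B, C, D, E, F, G}, so each is used; only t₂ can be F, hence t₂ = F.
The 6 still-open variables together cover exactly {A, B, C, D, E, G} — 6 values for 6 variables — and D appears only in t₁'s list, so t₁ = D.
The 2 variables t₃ and t₇ are confined to {C, G}, which locks those values in; drop them from t₄, t₅.
So t₄ = A.

A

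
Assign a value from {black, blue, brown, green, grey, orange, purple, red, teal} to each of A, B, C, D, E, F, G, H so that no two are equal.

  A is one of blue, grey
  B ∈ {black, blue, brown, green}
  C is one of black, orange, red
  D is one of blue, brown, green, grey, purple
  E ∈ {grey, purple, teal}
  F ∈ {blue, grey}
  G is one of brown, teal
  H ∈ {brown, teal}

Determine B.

A and F share exactly the 2 values {blue, grey}; by pigeonhole those values go to them, so strike blue, grey from B, D, E.
G and H between them cover only {brown, teal} — a naked pair. Remove those values from B, D, E.
E has just one choice, so E = purple. Remove purple from D.
D must be green (only option left). Eliminate green elsewhere: B.
So B = black.

black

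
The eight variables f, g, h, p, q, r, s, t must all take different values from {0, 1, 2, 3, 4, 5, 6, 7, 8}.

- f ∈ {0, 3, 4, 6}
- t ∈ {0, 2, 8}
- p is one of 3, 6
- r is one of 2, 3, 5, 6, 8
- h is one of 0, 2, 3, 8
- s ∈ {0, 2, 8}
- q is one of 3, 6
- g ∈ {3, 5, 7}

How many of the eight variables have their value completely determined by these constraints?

3

Among the 8 variables, 4 fits only f (and all 8 values in {0, 2, 3, 4, 5, 6, 7, 8} must be used), so f = 4.
The 7 still-open variables together cover exactly {0, 2, 3, 5, 6, 7, 8} — 7 values for 7 variables — and 7 appears only in g's list, so g = 7.
Among the 6 still-open variables, 5 fits only r (and all 6 values in {0, 2, 3, 5, 6, 8} must be used), so r = 5.
p and q between them cover only {3, 6} — a naked pair. Remove those values from h.
Determined: f=4, g=7, r=5. The other variables each still have more than one consistent value. That makes 3.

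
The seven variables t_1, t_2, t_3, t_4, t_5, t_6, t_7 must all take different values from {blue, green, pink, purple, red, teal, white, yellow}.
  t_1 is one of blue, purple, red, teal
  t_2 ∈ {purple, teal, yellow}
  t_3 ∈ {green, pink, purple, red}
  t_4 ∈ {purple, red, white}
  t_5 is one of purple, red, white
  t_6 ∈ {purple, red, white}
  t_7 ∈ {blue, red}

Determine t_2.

t_4, t_5, t_6 share exactly the 3 values {purple, red, white}; by pigeonhole those values go to them, so strike purple, red, white from t_1, t_2, t_3, t_7.
t_7's domain is down to {blue}, so t_7 = blue. Remove blue from t_1.
t_1 must be teal (only option left). Strike teal from t_2.
So t_2 = yellow.

yellow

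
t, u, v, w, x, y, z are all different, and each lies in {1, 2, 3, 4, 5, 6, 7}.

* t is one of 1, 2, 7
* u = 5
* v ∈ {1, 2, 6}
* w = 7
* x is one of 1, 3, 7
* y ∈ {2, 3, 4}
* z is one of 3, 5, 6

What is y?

4

u must be 5 (only option left). Remove 5 from z.
w has just one choice, so w = 7. Remove 7 from t, x.
The 5 still-open variables draw from only 5 values {1, 2, 3, 4, 6}, so each is used; only y can be 4, hence y = 4.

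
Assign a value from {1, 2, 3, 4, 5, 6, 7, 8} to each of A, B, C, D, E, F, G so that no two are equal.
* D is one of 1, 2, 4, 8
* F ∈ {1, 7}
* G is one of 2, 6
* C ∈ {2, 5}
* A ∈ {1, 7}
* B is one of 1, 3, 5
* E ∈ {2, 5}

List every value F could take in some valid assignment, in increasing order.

1, 7

A and F between them cover only {1, 7} — a naked pair. Remove those values from B, D.
C and E share exactly the 2 values {2, 5}; by pigeonhole those values go to them, so strike 2, 5 from B, D, G.
That leaves B = 3.
That leaves G = 6.
No further eliminations apply; F can still be any of 1, 7.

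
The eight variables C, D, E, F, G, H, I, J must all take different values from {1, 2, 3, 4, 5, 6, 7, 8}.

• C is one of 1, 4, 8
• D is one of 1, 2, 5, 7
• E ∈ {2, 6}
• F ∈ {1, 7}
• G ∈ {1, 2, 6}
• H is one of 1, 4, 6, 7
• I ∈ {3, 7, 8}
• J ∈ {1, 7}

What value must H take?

Among the 8 variables, 3 fits only I (and all 8 values in {1, 2, 3, 4, 5, 6, 7, 8} must be used), so I = 3.
The 7 still-open variables draw from only 7 values {1, 2, 4, 5, 6, 7, 8}, so each is used; only D can be 5, hence D = 5.
The 6 still-open variables together cover exactly {1, 2, 4, 6, 7, 8} — 6 values for 6 variables — and 8 appears only in C's list, so C = 8.
Among the 5 still-open variables, 4 fits only H (and all 5 values in {1, 2, 4, 6, 7} must be used), so H = 4.

4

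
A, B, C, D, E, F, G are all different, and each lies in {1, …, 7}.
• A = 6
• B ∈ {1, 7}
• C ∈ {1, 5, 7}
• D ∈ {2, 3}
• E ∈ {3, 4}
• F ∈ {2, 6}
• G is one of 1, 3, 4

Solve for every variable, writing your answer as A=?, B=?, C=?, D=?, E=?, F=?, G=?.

A has just one choice, so A = 6. Strike 6 from F.
F has just one choice, so F = 2. Eliminate 2 elsewhere: D.
D must be 3 (only option left). Eliminate 3 elsewhere: E, G.
E must be 4 (only option left). Remove 4 from G.
That leaves G = 1. Eliminate 1 elsewhere: B, C.
B's domain is down to {7}, so B = 7. Strike 7 from C.
C must be 5 (only option left).

A=6, B=7, C=5, D=3, E=4, F=2, G=1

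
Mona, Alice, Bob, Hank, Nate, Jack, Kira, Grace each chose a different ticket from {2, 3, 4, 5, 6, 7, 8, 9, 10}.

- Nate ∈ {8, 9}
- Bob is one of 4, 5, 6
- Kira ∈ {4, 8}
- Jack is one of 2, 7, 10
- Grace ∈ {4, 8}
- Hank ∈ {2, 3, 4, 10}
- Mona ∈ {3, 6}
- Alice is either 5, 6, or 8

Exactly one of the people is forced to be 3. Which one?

Mona

Kira and Grace between them cover only {4, 8} — a naked pair. Remove those values from Alice, Bob, Hank, Nate.
Nate's domain is down to {9}, so Nate = 9.
Alice and Bob share exactly the 2 values {5, 6}; by pigeonhole those values go to them, so strike 5, 6 from Mona.
So 3 goes to Mona.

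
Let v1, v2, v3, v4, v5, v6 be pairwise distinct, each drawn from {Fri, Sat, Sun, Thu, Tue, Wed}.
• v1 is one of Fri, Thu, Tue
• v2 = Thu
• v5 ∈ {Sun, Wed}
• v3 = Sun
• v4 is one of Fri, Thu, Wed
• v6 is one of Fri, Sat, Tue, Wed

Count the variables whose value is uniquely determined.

v2 has just one choice, so v2 = Thu. Eliminate Thu elsewhere: v1, v4.
v3 has just one choice, so v3 = Sun. Eliminate Sun elsewhere: v5.
v5 has just one choice, so v5 = Wed. So v4, v6 can't be Wed.
That leaves v4 = Fri. Strike Fri from v1, v6.
v1 must be Tue (only option left). Remove Tue from v6.
That leaves v6 = Sat.
Every variable is fixed: v1=Tue, v2=Thu, v3=Sun, v4=Fri, v5=Wed, v6=Sat. That makes 6.

6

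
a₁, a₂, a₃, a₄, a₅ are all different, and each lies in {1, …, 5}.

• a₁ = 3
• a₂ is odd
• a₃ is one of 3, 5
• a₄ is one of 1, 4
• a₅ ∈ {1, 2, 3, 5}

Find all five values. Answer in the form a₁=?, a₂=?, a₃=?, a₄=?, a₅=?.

a₁=3, a₂=1, a₃=5, a₄=4, a₅=2

a₁ must be 3 (only option left). Remove 3 from a₂, a₃, a₅.
a₃'s domain is down to {5}, so a₃ = 5. Strike 5 from a₂, a₅.
That leaves a₂ = 1. Remove 1 from a₄, a₅.
a₄ has just one choice, so a₄ = 4.
That leaves a₅ = 2.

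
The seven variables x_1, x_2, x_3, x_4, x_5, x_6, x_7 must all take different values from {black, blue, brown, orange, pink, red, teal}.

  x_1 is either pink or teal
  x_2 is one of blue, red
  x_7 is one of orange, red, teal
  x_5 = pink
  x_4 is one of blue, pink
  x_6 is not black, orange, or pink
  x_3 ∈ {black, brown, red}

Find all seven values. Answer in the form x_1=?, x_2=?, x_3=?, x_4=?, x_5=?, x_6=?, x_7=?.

x_5 has just one choice, so x_5 = pink. Eliminate pink elsewhere: x_1, x_4.
x_1's domain is down to {teal}, so x_1 = teal. Eliminate teal elsewhere: x_6, x_7.
x_4's domain is down to {blue}, so x_4 = blue. Remove blue from x_2, x_6.
x_2 has just one choice, so x_2 = red. Remove red from x_3, x_6, x_7.
x_6 must be brown (only option left). Eliminate brown elsewhere: x_3.
x_7 has just one choice, so x_7 = orange.
x_3 has just one choice, so x_3 = black.

x_1=teal, x_2=red, x_3=black, x_4=blue, x_5=pink, x_6=brown, x_7=orange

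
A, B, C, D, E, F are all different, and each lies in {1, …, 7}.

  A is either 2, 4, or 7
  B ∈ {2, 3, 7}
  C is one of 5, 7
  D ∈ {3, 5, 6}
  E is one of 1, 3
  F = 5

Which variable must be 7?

F must be 5 (only option left). Eliminate 5 elsewhere: C, D.
So 7 goes to C.

C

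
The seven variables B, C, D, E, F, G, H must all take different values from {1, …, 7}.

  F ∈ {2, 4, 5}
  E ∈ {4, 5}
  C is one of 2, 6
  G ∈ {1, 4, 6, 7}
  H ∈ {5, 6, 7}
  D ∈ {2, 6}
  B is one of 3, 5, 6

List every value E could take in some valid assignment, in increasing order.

The 7 variables draw from only 7 values {1, 2, 3, 4, 5, 6, 7}, so each is used; only G can be 1, hence G = 1.
Among the 6 still-open variables, 3 fits only B (and all 6 values in {2, 3, 4, 5, 6, 7} must be used), so B = 3.
The 5 still-open variables draw from only 5 values {2, 4, 5, 6, 7}, so each is used; only H can be 7, hence H = 7.
C and D between them cover only {2, 6} — a naked pair. Remove those values from F.
No further eliminations apply; E can still be any of 4, 5.

4, 5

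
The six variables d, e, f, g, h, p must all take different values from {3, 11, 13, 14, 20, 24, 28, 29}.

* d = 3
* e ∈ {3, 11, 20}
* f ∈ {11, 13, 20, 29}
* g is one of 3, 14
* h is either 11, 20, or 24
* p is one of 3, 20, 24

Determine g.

14

d must be 3 (only option left). So e, g, p can't be 3.
So g = 14.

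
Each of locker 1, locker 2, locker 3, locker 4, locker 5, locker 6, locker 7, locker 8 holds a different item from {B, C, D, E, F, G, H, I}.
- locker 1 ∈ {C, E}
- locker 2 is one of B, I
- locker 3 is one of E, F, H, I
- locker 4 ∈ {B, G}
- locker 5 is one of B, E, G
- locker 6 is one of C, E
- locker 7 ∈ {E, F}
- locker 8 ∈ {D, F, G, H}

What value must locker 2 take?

I

Among the 8 variables, D fits only locker 8 (and all 8 values in {B, C, D, E, F, G, H, I} must be used), so locker 8 = D.
The 7 still-open variables together cover exactly {B, C, E, F, G, H, I} — 7 values for 7 variables — and H appears only in locker 3's list, so locker 3 = H.
Among the 6 still-open variables, F fits only locker 7 (and all 6 values in {B, C, E, F, G, I} must be used), so locker 7 = F.
Among the 5 still-open variables, I fits only locker 2 (and all 5 values in {B, C, E, G, I} must be used), so locker 2 = I.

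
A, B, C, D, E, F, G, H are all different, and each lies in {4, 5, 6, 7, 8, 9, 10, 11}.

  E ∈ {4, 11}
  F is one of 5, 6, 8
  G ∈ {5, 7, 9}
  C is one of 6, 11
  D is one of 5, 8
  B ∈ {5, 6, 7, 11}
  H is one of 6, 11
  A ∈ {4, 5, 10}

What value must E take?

The 8 variables draw from only 8 values {4, 5, 6, 7, 8, 9, 10, 11}, so each is used; only G can be 9, hence G = 9.
Among the 7 still-open variables, 7 fits only B (and all 7 values in {4, 5, 6, 7, 8, 10, 11} must be used), so B = 7.
Among the 6 still-open variables, 10 fits only A (and all 6 values in {4, 5, 6, 8, 10, 11} must be used), so A = 10.
The 5 still-open variables draw from only 5 values {4, 5, 6, 8, 11}, so each is used; only E can be 4, hence E = 4.

4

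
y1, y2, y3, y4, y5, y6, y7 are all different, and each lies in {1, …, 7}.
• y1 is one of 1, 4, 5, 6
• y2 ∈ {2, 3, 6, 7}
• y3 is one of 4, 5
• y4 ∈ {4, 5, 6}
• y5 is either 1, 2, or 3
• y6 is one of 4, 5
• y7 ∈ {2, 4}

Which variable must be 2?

y7

Among the 7 variables, 7 fits only y2 (and all 7 values in {1, 2, 3, 4, 5, 6, 7} must be used), so y2 = 7.
Among the 6 still-open variables, 3 fits only y5 (and all 6 values in {1, 2, 3, 4, 5, 6} must be used), so y5 = 3.
The 5 still-open variables draw from only 5 values {1, 2, 4, 5, 6}, so each is used; only y1 can be 1, hence y1 = 1.
The 4 still-open variables together cover exactly {2, 4, 5, 6} — 4 values for 4 variables — and 2 appears only in y7's list, so y7 = 2.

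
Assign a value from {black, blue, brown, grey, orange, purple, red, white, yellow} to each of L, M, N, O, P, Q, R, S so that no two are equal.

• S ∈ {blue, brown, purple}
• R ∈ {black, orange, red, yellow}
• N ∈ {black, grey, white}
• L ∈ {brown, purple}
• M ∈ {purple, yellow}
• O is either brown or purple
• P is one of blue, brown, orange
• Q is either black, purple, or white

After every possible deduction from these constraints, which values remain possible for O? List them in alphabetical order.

brown, purple

The 2 variables L and O are confined to {brown, purple}, which locks those values in; drop them from M, P, Q, S.
That leaves M = yellow. Remove yellow from R.
S must be blue (only option left). Eliminate blue elsewhere: P.
P must be orange (only option left). Strike orange from R.
No further eliminations apply; O can still be any of brown, purple.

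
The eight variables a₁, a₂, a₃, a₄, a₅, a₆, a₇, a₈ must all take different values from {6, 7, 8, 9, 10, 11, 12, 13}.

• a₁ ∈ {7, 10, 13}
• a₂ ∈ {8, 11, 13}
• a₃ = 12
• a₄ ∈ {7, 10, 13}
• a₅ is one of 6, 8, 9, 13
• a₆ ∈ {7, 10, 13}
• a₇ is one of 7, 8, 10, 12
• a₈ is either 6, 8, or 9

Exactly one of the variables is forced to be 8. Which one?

a₇

a₃ has just one choice, so a₃ = 12. Remove 12 from a₇.
The 7 still-open variables draw from only 7 values {6, 7, 8, 9, 10, 11, 13}, so each is used; only a₂ can be 11, hence a₂ = 11.
a₁, a₄, a₆ share exactly the 3 values {7, 10, 13}; by pigeonhole those values go to them, so strike 7, 10, 13 from a₅, a₇.
So 8 goes to a₇.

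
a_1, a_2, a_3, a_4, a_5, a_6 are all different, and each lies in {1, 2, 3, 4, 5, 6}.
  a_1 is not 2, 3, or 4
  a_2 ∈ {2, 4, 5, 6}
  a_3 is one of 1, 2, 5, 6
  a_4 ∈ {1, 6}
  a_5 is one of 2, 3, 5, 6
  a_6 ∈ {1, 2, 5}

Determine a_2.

4

The 6 variables together cover exactly {1, 2, 3, 4, 5, 6} — 6 values for 6 variables — and 3 appears only in a_5's list, so a_5 = 3.
The 5 still-open variables together cover exactly {1, 2, 4, 5, 6} — 5 values for 5 variables — and 4 appears only in a_2's list, so a_2 = 4.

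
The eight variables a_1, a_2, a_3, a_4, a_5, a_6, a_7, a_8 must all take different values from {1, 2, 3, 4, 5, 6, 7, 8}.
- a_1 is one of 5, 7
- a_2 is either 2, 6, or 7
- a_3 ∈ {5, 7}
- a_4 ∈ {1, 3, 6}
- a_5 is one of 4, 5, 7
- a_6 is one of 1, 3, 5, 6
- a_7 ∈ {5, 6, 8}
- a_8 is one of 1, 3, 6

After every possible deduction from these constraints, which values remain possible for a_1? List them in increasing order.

5, 7

The 8 variables draw from only 8 values {1, 2, 3, 4, 5, 6, 7, 8}, so each is used; only a_2 can be 2, hence a_2 = 2.
The 7 still-open variables together cover exactly {1, 3, 4, 5, 6, 7, 8} — 7 values for 7 variables — and 4 appears only in a_5's list, so a_5 = 4.
Among the 6 still-open variables, 8 fits only a_7 (and all 6 values in {1, 3, 5, 6, 7, 8} must be used), so a_7 = 8.
a_1 and a_3 share exactly the 2 values {5, 7}; by pigeonhole those values go to them, so strike 5, 7 from a_6.
No further eliminations apply; a_1 can still be any of 5, 7.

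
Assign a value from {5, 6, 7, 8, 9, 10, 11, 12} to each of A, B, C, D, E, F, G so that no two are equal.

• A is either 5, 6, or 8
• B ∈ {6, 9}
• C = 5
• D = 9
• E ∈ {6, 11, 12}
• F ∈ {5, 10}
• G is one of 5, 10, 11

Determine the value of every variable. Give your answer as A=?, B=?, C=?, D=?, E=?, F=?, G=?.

A=8, B=6, C=5, D=9, E=12, F=10, G=11

C must be 5 (only option left). So A, F, G can't be 5.
That leaves D = 9. Remove 9 from B.
F's domain is down to {10}, so F = 10. Strike 10 from G.
G must be 11 (only option left). Eliminate 11 elsewhere: E.
That leaves B = 6. So A, E can't be 6.
E has just one choice, so E = 12.
A has just one choice, so A = 8.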